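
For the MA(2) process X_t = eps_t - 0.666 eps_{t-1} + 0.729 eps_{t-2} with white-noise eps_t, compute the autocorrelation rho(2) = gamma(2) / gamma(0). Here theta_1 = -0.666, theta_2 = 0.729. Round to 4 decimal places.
\rho(2) = 0.3691

For an MA(q) process with theta_0 = 1, the autocovariance is
  gamma(k) = sigma^2 * sum_{i=0..q-k} theta_i * theta_{i+k},
and rho(k) = gamma(k) / gamma(0). Sigma^2 cancels.
  numerator   = (1)*(0.729) = 0.729.
  denominator = (1)^2 + (-0.666)^2 + (0.729)^2 = 1.974997.
  rho(2) = 0.729 / 1.974997 = 0.3691.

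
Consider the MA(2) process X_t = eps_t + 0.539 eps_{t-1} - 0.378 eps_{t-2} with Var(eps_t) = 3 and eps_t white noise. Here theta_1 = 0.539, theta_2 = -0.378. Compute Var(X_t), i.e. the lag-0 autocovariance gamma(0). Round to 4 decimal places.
\gamma(0) = 4.3002

For an MA(q) process X_t = eps_t + sum_i theta_i eps_{t-i} with
Var(eps_t) = sigma^2, the variance is
  gamma(0) = sigma^2 * (1 + sum_i theta_i^2).
  sum_i theta_i^2 = (0.539)^2 + (-0.378)^2 = 0.290521 + 0.142884 = 0.433405.
  gamma(0) = 3 * (1 + 0.433405) = 3 * 1.433405 = 4.300215, which rounds to 4.3002.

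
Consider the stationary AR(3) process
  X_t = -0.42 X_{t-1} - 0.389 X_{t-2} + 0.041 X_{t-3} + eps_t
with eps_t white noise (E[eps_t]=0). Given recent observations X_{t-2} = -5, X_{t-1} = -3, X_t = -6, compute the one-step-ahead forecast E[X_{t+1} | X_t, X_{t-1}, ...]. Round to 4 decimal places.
E[X_{t+1} \mid \mathcal F_t] = 3.4820

For an AR(p) model X_t = c + sum_i phi_i X_{t-i} + eps_t, the
one-step-ahead conditional mean is
  E[X_{t+1} | X_t, ...] = c + sum_i phi_i X_{t+1-i}.
Substitute known values:
  E[X_{t+1} | ...] = (-0.42) * (-6) + (-0.389) * (-3) + (0.041) * (-5)
                   = 3.4820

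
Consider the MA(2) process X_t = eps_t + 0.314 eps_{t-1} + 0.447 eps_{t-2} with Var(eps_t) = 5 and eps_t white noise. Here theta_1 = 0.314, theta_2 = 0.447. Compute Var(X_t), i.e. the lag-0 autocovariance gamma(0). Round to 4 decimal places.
\gamma(0) = 6.4920

For an MA(q) process X_t = eps_t + sum_i theta_i eps_{t-i} with
Var(eps_t) = sigma^2, the variance is
  gamma(0) = sigma^2 * (1 + sum_i theta_i^2).
  sum_i theta_i^2 = (0.314)^2 + (0.447)^2 = 0.098596 + 0.199809 = 0.298405.
  gamma(0) = 5 * (1 + 0.298405) = 5 * 1.298405 = 6.492025, which rounds to 6.4920.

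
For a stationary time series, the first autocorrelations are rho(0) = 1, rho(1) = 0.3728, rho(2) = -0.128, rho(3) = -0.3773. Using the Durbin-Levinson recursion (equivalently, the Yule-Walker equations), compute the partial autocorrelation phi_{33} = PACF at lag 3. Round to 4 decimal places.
\phi_{33} = -0.2560

The PACF at lag k is phi_{kk}, the last component of the solution
to the Yule-Walker system G_k phi = r_k where
  (G_k)_{ij} = rho(|i - j|), (r_k)_i = rho(i), i,j = 1..k.
Equivalently, Durbin-Levinson gives phi_{kk} iteratively:
  phi_{11} = rho(1)
  phi_{kk} = [rho(k) - sum_{j=1..k-1} phi_{k-1,j} rho(k-j)]
            / [1 - sum_{j=1..k-1} phi_{k-1,j} rho(j)],
  phi_{k,j} = phi_{k-1,j} - phi_{kk} phi_{k-1,k-j},  j = 1..k-1.
Step k = 1:
  phi_11 = rho(1) = 0.3728.
Step k = 2:
  phi_22 = [rho(2) - phi_11 rho(1)] / [1 - phi_11 rho(1)] = [-0.128 - (0.3728)(0.3728)] / [1 - (0.3728)(0.3728)]
         = -0.26697984 / 0.86102016 = -0.310074.
  Update: phi_21 = phi_11 - phi_22 phi_11 = 0.3728 - (-0.310074)(0.3728) = 0.488396.
Step k = 3:
  phi_33 = [rho(3) - phi_21 rho(2) - phi_22 rho(1)] / [1 - phi_21 rho(1) - phi_22 rho(2)]
    numerator   = -0.3773 - (0.488396)(-0.128) - (-0.310074)(0.3728) = -0.19918984
    denominator = 1 - (0.488396)(0.3728) - (-0.310074)(-0.128) = 0.77823669
  phi_33 = -0.19918984 / 0.77823669 = -0.256.
Therefore phi_{33} = -0.2560.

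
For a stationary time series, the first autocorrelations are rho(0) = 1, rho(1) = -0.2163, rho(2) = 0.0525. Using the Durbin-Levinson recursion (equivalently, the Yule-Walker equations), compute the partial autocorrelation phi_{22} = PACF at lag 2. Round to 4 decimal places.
\phi_{22} = 0.0060

The PACF at lag k is phi_{kk}, the last component of the solution
to the Yule-Walker system G_k phi = r_k where
  (G_k)_{ij} = rho(|i - j|), (r_k)_i = rho(i), i,j = 1..k.
Equivalently, Durbin-Levinson gives phi_{kk} iteratively:
  phi_{11} = rho(1)
  phi_{kk} = [rho(k) - sum_{j=1..k-1} phi_{k-1,j} rho(k-j)]
            / [1 - sum_{j=1..k-1} phi_{k-1,j} rho(j)],
  phi_{k,j} = phi_{k-1,j} - phi_{kk} phi_{k-1,k-j},  j = 1..k-1.
Step k = 1:
  phi_11 = rho(1) = -0.2163.
Step k = 2:
  phi_22 = [rho(2) - phi_11 rho(1)] / [1 - phi_11 rho(1)] = [0.0525 - (-0.2163)(-0.2163)] / [1 - (-0.2163)(-0.2163)]
         = 0.00571431 / 0.95321431 = 0.006.
Therefore phi_{22} = 0.0060.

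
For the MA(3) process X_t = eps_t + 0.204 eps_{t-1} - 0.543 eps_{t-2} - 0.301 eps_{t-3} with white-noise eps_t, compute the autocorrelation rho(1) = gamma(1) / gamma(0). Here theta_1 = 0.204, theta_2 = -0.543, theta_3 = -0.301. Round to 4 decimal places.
\rho(1) = 0.1799

For an MA(q) process with theta_0 = 1, the autocovariance is
  gamma(k) = sigma^2 * sum_{i=0..q-k} theta_i * theta_{i+k},
and rho(k) = gamma(k) / gamma(0). Sigma^2 cancels.
  numerator   = (1)*(0.204) + (0.204)*(-0.543) + (-0.543)*(-0.301) = 0.256671.
  denominator = (1)^2 + (0.204)^2 + (-0.543)^2 + (-0.301)^2 = 1.427066.
  rho(1) = 0.256671 / 1.427066 = 0.1799.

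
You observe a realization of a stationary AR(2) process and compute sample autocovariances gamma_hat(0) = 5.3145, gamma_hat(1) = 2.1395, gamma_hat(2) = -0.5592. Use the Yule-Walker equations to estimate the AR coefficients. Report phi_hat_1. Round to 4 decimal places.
\hat\phi_{1} = 0.5310

The Yule-Walker equations for an AR(p) process read, in matrix form,
  Gamma_p phi = r_p,   with   (Gamma_p)_{ij} = gamma(|i - j|),
                       (r_p)_i = gamma(i),   i,j = 1..p.
Substitute the sample gammas (Toeplitz matrix and right-hand side of size 2):
  Gamma_p = [[5.3145, 2.1395], [2.1395, 5.3145]]
  r_p     = [2.1395, -0.5592]
Written out:
  5.3145 phi_1 + 2.1395 phi_2 = 2.1395
  2.1395 phi_1 + 5.3145 phi_2 = -0.5592
Solve by Cramer's rule:
  det = gamma(0)^2 - gamma(1)^2 = (5.3145)^2 - (2.1395)^2 = 28.24391025 - 4.57746025 = 23.66645
  phi_hat_1 = [gamma(1) gamma(0) - gamma(1) gamma(2)] / det = [(2.1395)(5.3145) - (2.1395)(-0.5592)] / 23.66645 = 12.56678115 / 23.66645 = 0.531
  phi_hat_2 = [gamma(0) gamma(2) - gamma(1)^2] / det = [(5.3145)(-0.5592) - (2.1395)^2] / 23.66645 = -7.54932865 / 23.66645 = -0.319
So phi_hat = [0.5310, -0.3190].
Therefore phi_hat_1 = 0.5310.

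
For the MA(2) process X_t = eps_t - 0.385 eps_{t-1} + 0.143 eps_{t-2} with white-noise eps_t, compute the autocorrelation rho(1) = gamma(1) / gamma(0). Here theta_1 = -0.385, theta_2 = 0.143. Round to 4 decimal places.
\rho(1) = -0.3765

For an MA(q) process with theta_0 = 1, the autocovariance is
  gamma(k) = sigma^2 * sum_{i=0..q-k} theta_i * theta_{i+k},
and rho(k) = gamma(k) / gamma(0). Sigma^2 cancels.
  numerator   = (1)*(-0.385) + (-0.385)*(0.143) = -0.440055.
  denominator = (1)^2 + (-0.385)^2 + (0.143)^2 = 1.168674.
  rho(1) = -0.440055 / 1.168674 = -0.3765.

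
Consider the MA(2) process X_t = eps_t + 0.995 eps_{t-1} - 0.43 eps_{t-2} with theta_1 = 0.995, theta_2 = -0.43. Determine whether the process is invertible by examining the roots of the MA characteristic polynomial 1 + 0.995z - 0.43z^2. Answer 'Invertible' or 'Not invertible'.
\text{Not invertible}

The MA(q) characteristic polynomial is P(z) = 1 + 0.995z - 0.43z^2.
Invertibility requires all roots to lie outside the unit circle, i.e. |z| > 1 for every root.
Set 1 + (0.995) z + (-0.43) z^2 = 0, i.e. a z^2 + b z + c = 0 with a = -0.43, b = 0.995, c = 1.
Discriminant D = b^2 - 4ac = (0.995)^2 - 4*(-0.43)*1 = 0.990025 - (-1.72) = 2.710025.
D >= 0, so the roots are real: z = (-b +/- sqrt(D)) / (2a) = (-0.995 +/- 1.646215) / (-0.86).
  z_1 = (-0.995 + 1.646215) / (-0.86) = -0.7572,   |z_1| = 0.7572.
  z_2 = (-0.995 - 1.646215) / (-0.86) = 3.0712,   |z_2| = 3.0712.
Moduli of all roots: 0.7572, 3.0712.
All moduli strictly greater than 1? No.
Verdict: Not invertible.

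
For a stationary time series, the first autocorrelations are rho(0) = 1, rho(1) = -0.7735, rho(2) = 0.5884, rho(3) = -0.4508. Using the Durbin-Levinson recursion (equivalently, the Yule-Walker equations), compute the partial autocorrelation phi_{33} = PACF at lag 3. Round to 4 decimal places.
\phi_{33} = -0.0088

The PACF at lag k is phi_{kk}, the last component of the solution
to the Yule-Walker system G_k phi = r_k where
  (G_k)_{ij} = rho(|i - j|), (r_k)_i = rho(i), i,j = 1..k.
Equivalently, Durbin-Levinson gives phi_{kk} iteratively:
  phi_{11} = rho(1)
  phi_{kk} = [rho(k) - sum_{j=1..k-1} phi_{k-1,j} rho(k-j)]
            / [1 - sum_{j=1..k-1} phi_{k-1,j} rho(j)],
  phi_{k,j} = phi_{k-1,j} - phi_{kk} phi_{k-1,k-j},  j = 1..k-1.
Step k = 1:
  phi_11 = rho(1) = -0.7735.
Step k = 2:
  phi_22 = [rho(2) - phi_11 rho(1)] / [1 - phi_11 rho(1)] = [0.5884 - (-0.7735)(-0.7735)] / [1 - (-0.7735)(-0.7735)]
         = -0.00990225 / 0.40169775 = -0.024651.
  Update: phi_21 = phi_11 - phi_22 phi_11 = -0.7735 - (-0.024651)(-0.7735) = -0.792568.
Step k = 3:
  phi_33 = [rho(3) - phi_21 rho(2) - phi_22 rho(1)] / [1 - phi_21 rho(1) - phi_22 rho(2)]
    numerator   = -0.4508 - (-0.792568)(0.5884) - (-0.024651)(-0.7735) = -0.0035208
    denominator = 1 - (-0.792568)(-0.7735) - (-0.024651)(0.5884) = 0.40145365
  phi_33 = -0.0035208 / 0.40145365 = -0.0088.
Therefore phi_{33} = -0.0088.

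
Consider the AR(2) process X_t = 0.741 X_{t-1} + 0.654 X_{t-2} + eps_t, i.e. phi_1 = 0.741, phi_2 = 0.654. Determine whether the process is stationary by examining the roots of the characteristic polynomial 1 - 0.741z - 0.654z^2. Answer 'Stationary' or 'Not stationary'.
\text{Not stationary}

The AR(p) characteristic polynomial is P(z) = 1 - 0.741z - 0.654z^2.
Stationarity requires all roots to lie outside the unit circle, i.e. |z| > 1 for every root.
Set 1 + (-0.741) z + (-0.654) z^2 = 0, i.e. a z^2 + b z + c = 0 with a = -0.654, b = -0.741, c = 1.
Discriminant D = b^2 - 4ac = (-0.741)^2 - 4*(-0.654)*1 = 0.549081 - (-2.616) = 3.165081.
D >= 0, so the roots are real: z = (-b +/- sqrt(D)) / (2a) = (0.741 +/- 1.779067) / (-1.308).
  z_1 = (0.741 + 1.779067) / (-1.308) = -1.9267,   |z_1| = 1.9267.
  z_2 = (0.741 - 1.779067) / (-1.308) = 0.7936,   |z_2| = 0.7936.
Moduli of all roots: 1.9267, 0.7936.
All moduli strictly greater than 1? No.
Verdict: Not stationary.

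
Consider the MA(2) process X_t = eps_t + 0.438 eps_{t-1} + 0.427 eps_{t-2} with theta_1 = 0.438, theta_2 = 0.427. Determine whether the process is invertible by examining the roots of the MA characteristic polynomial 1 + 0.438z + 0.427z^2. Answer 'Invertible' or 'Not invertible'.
\text{Invertible}

The MA(q) characteristic polynomial is P(z) = 1 + 0.438z + 0.427z^2.
Invertibility requires all roots to lie outside the unit circle, i.e. |z| > 1 for every root.
Set 1 + (0.438) z + (0.427) z^2 = 0, i.e. a z^2 + b z + c = 0 with a = 0.427, b = 0.438, c = 1.
Discriminant D = b^2 - 4ac = (0.438)^2 - 4*(0.427)*1 = 0.191844 - (1.708) = -1.516156.
D < 0, so the roots are the complex-conjugate pair z = (-b +/- i sqrt(-D)) / (2a) = -0.5129 +/- 1.4418i.
For a conjugate pair |z|^2 = z * conj(z) = (product of roots) = c/a = 1/(0.427) = 2.34192, so |z| = sqrt(2.34192) = 1.5303 for both roots.
Moduli of all roots: 1.5303, 1.5303.
All moduli strictly greater than 1? Yes.
Verdict: Invertible.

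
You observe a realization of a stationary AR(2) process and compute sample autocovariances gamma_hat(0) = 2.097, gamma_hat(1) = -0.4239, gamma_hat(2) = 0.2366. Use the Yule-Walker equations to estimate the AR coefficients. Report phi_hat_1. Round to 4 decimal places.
\hat\phi_{1} = -0.1870

The Yule-Walker equations for an AR(p) process read, in matrix form,
  Gamma_p phi = r_p,   with   (Gamma_p)_{ij} = gamma(|i - j|),
                       (r_p)_i = gamma(i),   i,j = 1..p.
Substitute the sample gammas (Toeplitz matrix and right-hand side of size 2):
  Gamma_p = [[2.097, -0.4239], [-0.4239, 2.097]]
  r_p     = [-0.4239, 0.2366]
Written out:
  2.097 phi_1 - 0.4239 phi_2 = -0.4239
  -0.4239 phi_1 + 2.097 phi_2 = 0.2366
Solve by Cramer's rule:
  det = gamma(0)^2 - gamma(1)^2 = (2.097)^2 - (-0.4239)^2 = 4.397409 - 0.17969121 = 4.21771779
  phi_hat_1 = [gamma(1) gamma(0) - gamma(1) gamma(2)] / det = [(-0.4239)(2.097) - (-0.4239)(0.2366)] / 4.21771779 = -0.78862356 / 4.21771779 = -0.187
  phi_hat_2 = [gamma(0) gamma(2) - gamma(1)^2] / det = [(2.097)(0.2366) - (-0.4239)^2] / 4.21771779 = 0.31645899 / 4.21771779 = 0.075
So phi_hat = [-0.1870, 0.0750].
Therefore phi_hat_1 = -0.1870.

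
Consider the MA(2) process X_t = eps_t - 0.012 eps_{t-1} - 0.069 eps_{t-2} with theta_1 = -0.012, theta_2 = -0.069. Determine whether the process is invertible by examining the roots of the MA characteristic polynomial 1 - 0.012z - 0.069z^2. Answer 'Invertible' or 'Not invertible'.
\text{Invertible}

The MA(q) characteristic polynomial is P(z) = 1 - 0.012z - 0.069z^2.
Invertibility requires all roots to lie outside the unit circle, i.e. |z| > 1 for every root.
Set 1 + (-0.012) z + (-0.069) z^2 = 0, i.e. a z^2 + b z + c = 0 with a = -0.069, b = -0.012, c = 1.
Discriminant D = b^2 - 4ac = (-0.012)^2 - 4*(-0.069)*1 = 0.000144 - (-0.276) = 0.276144.
D >= 0, so the roots are real: z = (-b +/- sqrt(D)) / (2a) = (0.012 +/- 0.525494) / (-0.138).
  z_1 = (0.012 + 0.525494) / (-0.138) = -3.8949,   |z_1| = 3.8949.
  z_2 = (0.012 - 0.525494) / (-0.138) = 3.721,   |z_2| = 3.721.
Moduli of all roots: 3.8949, 3.7210.
All moduli strictly greater than 1? Yes.
Verdict: Invertible.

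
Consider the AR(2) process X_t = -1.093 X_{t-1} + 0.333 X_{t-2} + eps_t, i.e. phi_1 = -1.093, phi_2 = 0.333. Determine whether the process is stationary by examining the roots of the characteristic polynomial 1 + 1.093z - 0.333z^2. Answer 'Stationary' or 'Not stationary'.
\text{Not stationary}

The AR(p) characteristic polynomial is P(z) = 1 + 1.093z - 0.333z^2.
Stationarity requires all roots to lie outside the unit circle, i.e. |z| > 1 for every root.
Set 1 + (1.093) z + (-0.333) z^2 = 0, i.e. a z^2 + b z + c = 0 with a = -0.333, b = 1.093, c = 1.
Discriminant D = b^2 - 4ac = (1.093)^2 - 4*(-0.333)*1 = 1.194649 - (-1.332) = 2.526649.
D >= 0, so the roots are real: z = (-b +/- sqrt(D)) / (2a) = (-1.093 +/- 1.589544) / (-0.666).
  z_1 = (-1.093 + 1.589544) / (-0.666) = -0.7456,   |z_1| = 0.7456.
  z_2 = (-1.093 - 1.589544) / (-0.666) = 4.0278,   |z_2| = 4.0278.
Moduli of all roots: 0.7456, 4.0278.
All moduli strictly greater than 1? No.
Verdict: Not stationary.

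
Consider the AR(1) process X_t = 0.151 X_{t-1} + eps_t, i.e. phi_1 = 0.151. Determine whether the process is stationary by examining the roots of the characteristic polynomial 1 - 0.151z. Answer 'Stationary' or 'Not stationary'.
\text{Stationary}

The AR(p) characteristic polynomial is P(z) = 1 - 0.151z.
Stationarity requires all roots to lie outside the unit circle, i.e. |z| > 1 for every root.
This is linear in z: 1 + (-0.151) z = 0  =>  z = -1/(-0.151) = 6.622517,  |z| = 6.622517.
Moduli of all roots: 6.6225.
All moduli strictly greater than 1? Yes.
Verdict: Stationary.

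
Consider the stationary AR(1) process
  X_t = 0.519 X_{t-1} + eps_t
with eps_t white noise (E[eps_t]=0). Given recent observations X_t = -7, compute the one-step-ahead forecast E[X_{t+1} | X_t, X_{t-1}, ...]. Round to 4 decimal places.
E[X_{t+1} \mid \mathcal F_t] = -3.6330

For an AR(p) model X_t = c + sum_i phi_i X_{t-i} + eps_t, the
one-step-ahead conditional mean is
  E[X_{t+1} | X_t, ...] = c + sum_i phi_i X_{t+1-i}.
Substitute known values:
  E[X_{t+1} | ...] = (0.519) * (-7)
                   = -3.6330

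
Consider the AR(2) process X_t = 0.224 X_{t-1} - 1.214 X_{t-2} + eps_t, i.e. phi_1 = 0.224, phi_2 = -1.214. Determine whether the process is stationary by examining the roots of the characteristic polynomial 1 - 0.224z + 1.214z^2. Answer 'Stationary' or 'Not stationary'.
\text{Not stationary}

The AR(p) characteristic polynomial is P(z) = 1 - 0.224z + 1.214z^2.
Stationarity requires all roots to lie outside the unit circle, i.e. |z| > 1 for every root.
Set 1 + (-0.224) z + (1.214) z^2 = 0, i.e. a z^2 + b z + c = 0 with a = 1.214, b = -0.224, c = 1.
Discriminant D = b^2 - 4ac = (-0.224)^2 - 4*(1.214)*1 = 0.050176 - (4.856) = -4.805824.
D < 0, so the roots are the complex-conjugate pair z = (-b +/- i sqrt(-D)) / (2a) = 0.0923 +/- 0.9029i.
For a conjugate pair |z|^2 = z * conj(z) = (product of roots) = c/a = 1/(1.214) = 0.823723, so |z| = sqrt(0.823723) = 0.9076 for both roots.
Moduli of all roots: 0.9076, 0.9076.
All moduli strictly greater than 1? No.
Verdict: Not stationary.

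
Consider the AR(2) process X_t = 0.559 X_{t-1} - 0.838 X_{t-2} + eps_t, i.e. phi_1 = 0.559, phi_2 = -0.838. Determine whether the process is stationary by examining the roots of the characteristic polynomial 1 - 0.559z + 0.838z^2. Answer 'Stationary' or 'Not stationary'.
\text{Stationary}

The AR(p) characteristic polynomial is P(z) = 1 - 0.559z + 0.838z^2.
Stationarity requires all roots to lie outside the unit circle, i.e. |z| > 1 for every root.
Set 1 + (-0.559) z + (0.838) z^2 = 0, i.e. a z^2 + b z + c = 0 with a = 0.838, b = -0.559, c = 1.
Discriminant D = b^2 - 4ac = (-0.559)^2 - 4*(0.838)*1 = 0.312481 - (3.352) = -3.039519.
D < 0, so the roots are the complex-conjugate pair z = (-b +/- i sqrt(-D)) / (2a) = 0.3335 +/- 1.0402i.
For a conjugate pair |z|^2 = z * conj(z) = (product of roots) = c/a = 1/(0.838) = 1.193317, so |z| = sqrt(1.193317) = 1.0924 for both roots.
Moduli of all roots: 1.0924, 1.0924.
All moduli strictly greater than 1? Yes.
Verdict: Stationary.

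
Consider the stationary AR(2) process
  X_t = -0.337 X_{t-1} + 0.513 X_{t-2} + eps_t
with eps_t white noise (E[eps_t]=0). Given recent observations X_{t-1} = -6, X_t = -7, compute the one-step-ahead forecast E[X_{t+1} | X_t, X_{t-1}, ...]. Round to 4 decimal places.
E[X_{t+1} \mid \mathcal F_t] = -0.7190

For an AR(p) model X_t = c + sum_i phi_i X_{t-i} + eps_t, the
one-step-ahead conditional mean is
  E[X_{t+1} | X_t, ...] = c + sum_i phi_i X_{t+1-i}.
Substitute known values:
  E[X_{t+1} | ...] = (-0.337) * (-7) + (0.513) * (-6)
                   = -0.7190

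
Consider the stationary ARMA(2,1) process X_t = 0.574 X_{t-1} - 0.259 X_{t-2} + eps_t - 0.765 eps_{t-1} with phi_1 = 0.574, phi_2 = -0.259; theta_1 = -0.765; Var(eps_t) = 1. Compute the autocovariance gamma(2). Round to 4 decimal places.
\gamma(2) = -0.3455

Multiply the model equation by X_{t-k} and take expectations. With theta_0 = psi_0 = 1 and psi_j the MA(infinity) weights, this gives
  gamma(k) - sum_i phi_i gamma(k-i) = c_k,
  c_k = sigma^2 * sum_{j=k..q} theta_j psi_{j-k}   (c_k = 0 for k > q),
using gamma(-m) = gamma(m).
psi-weights needed (psi_j = theta_j + sum_i phi_i psi_{j-i}):
  psi_1 = theta_1 + phi_1 = -0.765 + (0.574) = -0.191
Right-hand sides:
  c_0 = sigma^2 (1 + theta_1 psi_1) = 1 * (1 + (-0.765)(-0.191)) = 1 * 1.146115 = 1.146115
  c_1 = sigma^2 theta_1 = 1 * (-0.765) = -0.765
  c_2 = 0
Equations for k = 0, 1, 2 (AR order 2, c_2 = 0):
  (E0) gamma(0) = phi_1 gamma(1) + phi_2 gamma(2) + c_0
  (E1) gamma(1) = phi_1 gamma(0) + phi_2 gamma(1) + c_1
  (E2) gamma(2) = phi_1 gamma(1) + phi_2 gamma(0)
From (E1): gamma(1) = A gamma(0) + B with
  A = phi_1 / (1 - phi_2) = 0.574 / 1.259 = 0.455917,   B = c_1 / (1 - phi_2) = -0.765 / 1.259 = -0.607625.
Insert (E2) into (E0): gamma(0) (1 - phi_2^2) = phi_1 (1 + phi_2) gamma(1) + c_0.
  phi_1 (1 + phi_2) = (0.574)(0.741) = 0.425334,   1 - phi_2^2 = 0.932919.
Replace gamma(1) by A gamma(0) + B and collect gamma(0):
  gamma(0) [0.932919 - (0.425334)(0.455917)] = (0.425334)(-0.607625) + 1.146115
  gamma(0) * 0.739002 = 0.887671
  gamma(0) = 0.887671 / 0.739002 = 1.201176.
  gamma(1) = A gamma(0) + B = (0.455917)(1.201176) + (-0.607625) = -0.059988.
  gamma(2) = phi_1 gamma(1) + phi_2 gamma(0) = (0.574)(-0.059988) + (-0.259)(1.201176) = -0.345538.
Therefore gamma(2) = -0.3455 (to 4 decimal places).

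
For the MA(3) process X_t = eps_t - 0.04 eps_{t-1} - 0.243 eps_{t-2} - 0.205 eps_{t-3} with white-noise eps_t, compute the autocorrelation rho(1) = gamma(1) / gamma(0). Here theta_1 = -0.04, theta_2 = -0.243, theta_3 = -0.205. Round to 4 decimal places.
\rho(1) = 0.0177

For an MA(q) process with theta_0 = 1, the autocovariance is
  gamma(k) = sigma^2 * sum_{i=0..q-k} theta_i * theta_{i+k},
and rho(k) = gamma(k) / gamma(0). Sigma^2 cancels.
  numerator   = (1)*(-0.04) + (-0.04)*(-0.243) + (-0.243)*(-0.205) = 0.019535.
  denominator = (1)^2 + (-0.04)^2 + (-0.243)^2 + (-0.205)^2 = 1.102674.
  rho(1) = 0.019535 / 1.102674 = 0.0177.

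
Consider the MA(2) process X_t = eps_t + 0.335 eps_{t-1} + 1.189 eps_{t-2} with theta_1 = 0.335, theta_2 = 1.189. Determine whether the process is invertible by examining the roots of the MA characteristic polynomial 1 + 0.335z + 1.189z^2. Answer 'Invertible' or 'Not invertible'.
\text{Not invertible}

The MA(q) characteristic polynomial is P(z) = 1 + 0.335z + 1.189z^2.
Invertibility requires all roots to lie outside the unit circle, i.e. |z| > 1 for every root.
Set 1 + (0.335) z + (1.189) z^2 = 0, i.e. a z^2 + b z + c = 0 with a = 1.189, b = 0.335, c = 1.
Discriminant D = b^2 - 4ac = (0.335)^2 - 4*(1.189)*1 = 0.112225 - (4.756) = -4.643775.
D < 0, so the roots are the complex-conjugate pair z = (-b +/- i sqrt(-D)) / (2a) = -0.1409 +/- 0.9062i.
For a conjugate pair |z|^2 = z * conj(z) = (product of roots) = c/a = 1/(1.189) = 0.841043, so |z| = sqrt(0.841043) = 0.9171 for both roots.
Moduli of all roots: 0.9171, 0.9171.
All moduli strictly greater than 1? No.
Verdict: Not invertible.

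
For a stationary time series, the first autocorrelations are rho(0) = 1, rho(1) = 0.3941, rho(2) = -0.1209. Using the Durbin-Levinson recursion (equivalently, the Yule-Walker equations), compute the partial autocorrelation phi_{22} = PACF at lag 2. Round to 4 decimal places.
\phi_{22} = -0.3270

The PACF at lag k is phi_{kk}, the last component of the solution
to the Yule-Walker system G_k phi = r_k where
  (G_k)_{ij} = rho(|i - j|), (r_k)_i = rho(i), i,j = 1..k.
Equivalently, Durbin-Levinson gives phi_{kk} iteratively:
  phi_{11} = rho(1)
  phi_{kk} = [rho(k) - sum_{j=1..k-1} phi_{k-1,j} rho(k-j)]
            / [1 - sum_{j=1..k-1} phi_{k-1,j} rho(j)],
  phi_{k,j} = phi_{k-1,j} - phi_{kk} phi_{k-1,k-j},  j = 1..k-1.
Step k = 1:
  phi_11 = rho(1) = 0.3941.
Step k = 2:
  phi_22 = [rho(2) - phi_11 rho(1)] / [1 - phi_11 rho(1)] = [-0.1209 - (0.3941)(0.3941)] / [1 - (0.3941)(0.3941)]
         = -0.27621481 / 0.84468519 = -0.327.
Therefore phi_{22} = -0.3270.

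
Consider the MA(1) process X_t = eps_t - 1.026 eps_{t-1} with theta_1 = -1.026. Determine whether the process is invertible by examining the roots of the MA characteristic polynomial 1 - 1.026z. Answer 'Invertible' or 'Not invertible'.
\text{Not invertible}

The MA(q) characteristic polynomial is P(z) = 1 - 1.026z.
Invertibility requires all roots to lie outside the unit circle, i.e. |z| > 1 for every root.
This is linear in z: 1 + (-1.026) z = 0  =>  z = -1/(-1.026) = 0.974659,  |z| = 0.974659.
Moduli of all roots: 0.9747.
All moduli strictly greater than 1? No.
Verdict: Not invertible.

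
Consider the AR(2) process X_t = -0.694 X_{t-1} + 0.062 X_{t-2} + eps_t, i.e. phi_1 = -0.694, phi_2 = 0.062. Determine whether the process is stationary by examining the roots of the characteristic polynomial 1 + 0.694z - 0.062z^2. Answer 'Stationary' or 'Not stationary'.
\text{Stationary}

The AR(p) characteristic polynomial is P(z) = 1 + 0.694z - 0.062z^2.
Stationarity requires all roots to lie outside the unit circle, i.e. |z| > 1 for every root.
Set 1 + (0.694) z + (-0.062) z^2 = 0, i.e. a z^2 + b z + c = 0 with a = -0.062, b = 0.694, c = 1.
Discriminant D = b^2 - 4ac = (0.694)^2 - 4*(-0.062)*1 = 0.481636 - (-0.248) = 0.729636.
D >= 0, so the roots are real: z = (-b +/- sqrt(D)) / (2a) = (-0.694 +/- 0.854187) / (-0.124).
  z_1 = (-0.694 + 0.854187) / (-0.124) = -1.2918,   |z_1| = 1.2918.
  z_2 = (-0.694 - 0.854187) / (-0.124) = 12.4854,   |z_2| = 12.4854.
Moduli of all roots: 1.2918, 12.4854.
All moduli strictly greater than 1? Yes.
Verdict: Stationary.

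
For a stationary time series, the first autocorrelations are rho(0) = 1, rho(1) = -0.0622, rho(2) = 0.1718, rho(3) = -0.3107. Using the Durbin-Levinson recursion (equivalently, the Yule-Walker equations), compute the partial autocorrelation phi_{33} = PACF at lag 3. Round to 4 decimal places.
\phi_{33} = -0.3010

The PACF at lag k is phi_{kk}, the last component of the solution
to the Yule-Walker system G_k phi = r_k where
  (G_k)_{ij} = rho(|i - j|), (r_k)_i = rho(i), i,j = 1..k.
Equivalently, Durbin-Levinson gives phi_{kk} iteratively:
  phi_{11} = rho(1)
  phi_{kk} = [rho(k) - sum_{j=1..k-1} phi_{k-1,j} rho(k-j)]
            / [1 - sum_{j=1..k-1} phi_{k-1,j} rho(j)],
  phi_{k,j} = phi_{k-1,j} - phi_{kk} phi_{k-1,k-j},  j = 1..k-1.
Step k = 1:
  phi_11 = rho(1) = -0.0622.
Step k = 2:
  phi_22 = [rho(2) - phi_11 rho(1)] / [1 - phi_11 rho(1)] = [0.1718 - (-0.0622)(-0.0622)] / [1 - (-0.0622)(-0.0622)]
         = 0.16793116 / 0.99613116 = 0.168583.
  Update: phi_21 = phi_11 - phi_22 phi_11 = -0.0622 - (0.168583)(-0.0622) = -0.051714.
Step k = 3:
  phi_33 = [rho(3) - phi_21 rho(2) - phi_22 rho(1)] / [1 - phi_21 rho(1) - phi_22 rho(2)]
    numerator   = -0.3107 - (-0.051714)(0.1718) - (0.168583)(-0.0622) = -0.29132963
    denominator = 1 - (-0.051714)(-0.0622) - (0.168583)(0.1718) = 0.96782076
  phi_33 = -0.29132963 / 0.96782076 = -0.301.
Therefore phi_{33} = -0.3010.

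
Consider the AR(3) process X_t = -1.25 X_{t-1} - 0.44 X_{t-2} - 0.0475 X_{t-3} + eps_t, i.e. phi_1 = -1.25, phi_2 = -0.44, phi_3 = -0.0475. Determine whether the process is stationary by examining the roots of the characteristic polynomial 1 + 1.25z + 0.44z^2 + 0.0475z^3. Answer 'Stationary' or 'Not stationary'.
\text{Stationary}

The AR(p) characteristic polynomial is P(z) = 1 + 1.25z + 0.44z^2 + 0.0475z^3.
Stationarity requires all roots to lie outside the unit circle, i.e. |z| > 1 for every root.
Degree 3: look for a simple real root z0 first, then factor out (1 - z/z0) and solve the remaining quadratic.
Testing z0 = -4: P(-4) = 1 + (1.25)(-4) + (0.44)(-4)^2 + (0.0475)(-4)^3
  = 1 + (-5) + (7.04) + (-3.04) = 0.  So z_0 = -4 is a root, |z_0| = 4.
Divide out the factor (1 + 0.25 z) = (1 - z/z0) (since 1/z0 = -0.25):
  P(z) = (1 + 0.25 z)(1 + (1) z + (0.19) z^2)
  [check: z-coef 1 - (-0.25) = 1.25; z^2-coef 0.19 - (-0.25)(1) = 0.44; z^3-coef -(-0.25)(0.19) = 0.0475.]
Remaining roots from the quadratic factor 1 + (1) z + (0.19) z^2:
  Set 1 + (1) z + (0.19) z^2 = 0, i.e. a z^2 + b z + c = 0 with a = 0.19, b = 1, c = 1.
  Discriminant D = b^2 - 4ac = (1)^2 - 4*(0.19)*1 = 1 - (0.76) = 0.24.
  D >= 0, so the roots are real: z = (-b +/- sqrt(D)) / (2a) = (-1 +/- 0.489898) / (0.38).
    z_1 = (-1 + 0.489898) / (0.38) = -1.3424,   |z_1| = 1.3424.
    z_2 = (-1 - 0.489898) / (0.38) = -3.9208,   |z_2| = 3.9208.
Moduli of all roots: 4.0000, 1.3424, 3.9208.
All moduli strictly greater than 1? Yes.
Verdict: Stationary.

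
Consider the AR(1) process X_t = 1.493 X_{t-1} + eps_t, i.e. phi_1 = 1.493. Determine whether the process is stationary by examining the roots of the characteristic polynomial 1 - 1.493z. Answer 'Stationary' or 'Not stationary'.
\text{Not stationary}

The AR(p) characteristic polynomial is P(z) = 1 - 1.493z.
Stationarity requires all roots to lie outside the unit circle, i.e. |z| > 1 for every root.
This is linear in z: 1 + (-1.493) z = 0  =>  z = -1/(-1.493) = 0.669792,  |z| = 0.669792.
Moduli of all roots: 0.6698.
All moduli strictly greater than 1? No.
Verdict: Not stationary.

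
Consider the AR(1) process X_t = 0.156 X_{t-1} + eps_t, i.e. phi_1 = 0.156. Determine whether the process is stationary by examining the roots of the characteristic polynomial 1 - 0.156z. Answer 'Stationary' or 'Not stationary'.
\text{Stationary}

The AR(p) characteristic polynomial is P(z) = 1 - 0.156z.
Stationarity requires all roots to lie outside the unit circle, i.e. |z| > 1 for every root.
This is linear in z: 1 + (-0.156) z = 0  =>  z = -1/(-0.156) = 6.410256,  |z| = 6.410256.
Moduli of all roots: 6.4103.
All moduli strictly greater than 1? Yes.
Verdict: Stationary.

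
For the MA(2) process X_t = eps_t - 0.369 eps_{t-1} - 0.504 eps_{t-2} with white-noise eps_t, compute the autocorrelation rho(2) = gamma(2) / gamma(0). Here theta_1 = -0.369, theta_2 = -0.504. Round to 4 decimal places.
\rho(2) = -0.3625

For an MA(q) process with theta_0 = 1, the autocovariance is
  gamma(k) = sigma^2 * sum_{i=0..q-k} theta_i * theta_{i+k},
and rho(k) = gamma(k) / gamma(0). Sigma^2 cancels.
  numerator   = (1)*(-0.504) = -0.504.
  denominator = (1)^2 + (-0.369)^2 + (-0.504)^2 = 1.390177.
  rho(2) = -0.504 / 1.390177 = -0.3625.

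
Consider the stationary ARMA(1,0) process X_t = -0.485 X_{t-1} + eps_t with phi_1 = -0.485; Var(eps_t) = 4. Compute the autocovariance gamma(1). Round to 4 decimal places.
\gamma(1) = -2.5367

Multiply the model equation by X_{t-k} and take expectations. With theta_0 = psi_0 = 1 and psi_j the MA(infinity) weights, this gives
  gamma(k) - sum_i phi_i gamma(k-i) = c_k,
  c_k = sigma^2 * sum_{j=k..q} theta_j psi_{j-k}   (c_k = 0 for k > q),
using gamma(-m) = gamma(m).
Pure AR (q = 0): c_0 = sigma^2 = 4, c_k = 0 for k >= 1.
Equations for k = 0 and k = 1 (AR order 1):
  gamma(0) = phi_1 gamma(1) + c_0
  gamma(1) = phi_1 gamma(0) + c_1
Substituting the second into the first: gamma(0) (1 - phi_1^2) = c_0 + phi_1 c_1, so
  gamma(0) = c_0 / (1 - phi_1^2) = 4 / (1 - (-0.485)^2) = 4 / 0.764775 = 5.230296.
  gamma(1) = phi_1 gamma(0) = (-0.485)(5.230296) = -2.536694.
Therefore gamma(1) = -2.5367 (to 4 decimal places).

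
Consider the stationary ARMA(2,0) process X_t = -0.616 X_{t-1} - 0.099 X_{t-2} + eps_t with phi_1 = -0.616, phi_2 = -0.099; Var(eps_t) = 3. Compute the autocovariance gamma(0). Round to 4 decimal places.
\gamma(0) = 4.4176

Multiply the model equation by X_{t-k} and take expectations. With theta_0 = psi_0 = 1 and psi_j the MA(infinity) weights, this gives
  gamma(k) - sum_i phi_i gamma(k-i) = c_k,
  c_k = sigma^2 * sum_{j=k..q} theta_j psi_{j-k}   (c_k = 0 for k > q),
using gamma(-m) = gamma(m).
Pure AR (q = 0): c_0 = sigma^2 = 3, c_k = 0 for k >= 1.
Equations for k = 0, 1, 2 (AR order 2, c_2 = 0):
  (E0) gamma(0) = phi_1 gamma(1) + phi_2 gamma(2) + c_0
  (E1) gamma(1) = phi_1 gamma(0) + phi_2 gamma(1) + c_1
  (E2) gamma(2) = phi_1 gamma(1) + phi_2 gamma(0)
From (E1): gamma(1) = A gamma(0) + B with
  A = phi_1 / (1 - phi_2) = -0.616 / 1.099 = -0.56051,   B = c_1 / (1 - phi_2) = 0 / 1.099 = 0.
Insert (E2) into (E0): gamma(0) (1 - phi_2^2) = phi_1 (1 + phi_2) gamma(1) + c_0.
  phi_1 (1 + phi_2) = (-0.616)(0.901) = -0.555016,   1 - phi_2^2 = 0.990199.
Replace gamma(1) by A gamma(0) + B and collect gamma(0):
  gamma(0) [0.990199 - (-0.555016)(-0.56051)] = c_0 = 3
  gamma(0) * 0.679107 = 3
  gamma(0) = 3 / 0.679107 = 4.417565.
Therefore gamma(0) = 4.4176 (to 4 decimal places).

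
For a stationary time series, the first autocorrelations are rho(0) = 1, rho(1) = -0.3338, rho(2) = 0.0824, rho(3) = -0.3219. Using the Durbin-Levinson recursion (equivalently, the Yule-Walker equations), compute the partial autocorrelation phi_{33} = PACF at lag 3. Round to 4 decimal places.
\phi_{33} = -0.3429

The PACF at lag k is phi_{kk}, the last component of the solution
to the Yule-Walker system G_k phi = r_k where
  (G_k)_{ij} = rho(|i - j|), (r_k)_i = rho(i), i,j = 1..k.
Equivalently, Durbin-Levinson gives phi_{kk} iteratively:
  phi_{11} = rho(1)
  phi_{kk} = [rho(k) - sum_{j=1..k-1} phi_{k-1,j} rho(k-j)]
            / [1 - sum_{j=1..k-1} phi_{k-1,j} rho(j)],
  phi_{k,j} = phi_{k-1,j} - phi_{kk} phi_{k-1,k-j},  j = 1..k-1.
Step k = 1:
  phi_11 = rho(1) = -0.3338.
Step k = 2:
  phi_22 = [rho(2) - phi_11 rho(1)] / [1 - phi_11 rho(1)] = [0.0824 - (-0.3338)(-0.3338)] / [1 - (-0.3338)(-0.3338)]
         = -0.02902244 / 0.88857756 = -0.032662.
  Update: phi_21 = phi_11 - phi_22 phi_11 = -0.3338 - (-0.032662)(-0.3338) = -0.344702.
Step k = 3:
  phi_33 = [rho(3) - phi_21 rho(2) - phi_22 rho(1)] / [1 - phi_21 rho(1) - phi_22 rho(2)]
    numerator   = -0.3219 - (-0.344702)(0.0824) - (-0.032662)(-0.3338) = -0.30439899
    denominator = 1 - (-0.344702)(-0.3338) - (-0.032662)(0.0824) = 0.88762964
  phi_33 = -0.30439899 / 0.88762964 = -0.3429.
Therefore phi_{33} = -0.3429.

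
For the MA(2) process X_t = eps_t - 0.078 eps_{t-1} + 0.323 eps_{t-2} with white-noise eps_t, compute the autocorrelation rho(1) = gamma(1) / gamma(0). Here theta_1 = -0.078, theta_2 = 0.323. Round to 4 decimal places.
\rho(1) = -0.0929

For an MA(q) process with theta_0 = 1, the autocovariance is
  gamma(k) = sigma^2 * sum_{i=0..q-k} theta_i * theta_{i+k},
and rho(k) = gamma(k) / gamma(0). Sigma^2 cancels.
  numerator   = (1)*(-0.078) + (-0.078)*(0.323) = -0.103194.
  denominator = (1)^2 + (-0.078)^2 + (0.323)^2 = 1.110413.
  rho(1) = -0.103194 / 1.110413 = -0.0929.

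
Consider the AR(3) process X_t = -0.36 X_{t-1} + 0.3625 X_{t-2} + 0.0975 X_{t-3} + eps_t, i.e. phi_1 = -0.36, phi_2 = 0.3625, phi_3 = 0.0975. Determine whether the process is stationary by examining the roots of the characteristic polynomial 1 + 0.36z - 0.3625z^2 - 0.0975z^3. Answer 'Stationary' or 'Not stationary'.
\text{Stationary}

The AR(p) characteristic polynomial is P(z) = 1 + 0.36z - 0.3625z^2 - 0.0975z^3.
Stationarity requires all roots to lie outside the unit circle, i.e. |z| > 1 for every root.
Degree 3: look for a simple real root z0 first, then factor out (1 - z/z0) and solve the remaining quadratic.
Testing z0 = -4: P(-4) = 1 + (0.36)(-4) + (-0.3625)(-4)^2 + (-0.0975)(-4)^3
  = 1 + (-1.44) + (-5.8) + (6.24) = 0.  So z_0 = -4 is a root, |z_0| = 4.
Divide out the factor (1 + 0.25 z) = (1 - z/z0) (since 1/z0 = -0.25):
  P(z) = (1 + 0.25 z)(1 + (0.11) z + (-0.39) z^2)
  [check: z-coef 0.11 - (-0.25) = 0.36; z^2-coef -0.39 - (-0.25)(0.11) = -0.3625; z^3-coef -(-0.25)(-0.39) = -0.0975.]
Remaining roots from the quadratic factor 1 + (0.11) z + (-0.39) z^2:
  Set 1 + (0.11) z + (-0.39) z^2 = 0, i.e. a z^2 + b z + c = 0 with a = -0.39, b = 0.11, c = 1.
  Discriminant D = b^2 - 4ac = (0.11)^2 - 4*(-0.39)*1 = 0.0121 - (-1.56) = 1.5721.
  D >= 0, so the roots are real: z = (-b +/- sqrt(D)) / (2a) = (-0.11 +/- 1.253834) / (-0.78).
    z_1 = (-0.11 + 1.253834) / (-0.78) = -1.4665,   |z_1| = 1.4665.
    z_2 = (-0.11 - 1.253834) / (-0.78) = 1.7485,   |z_2| = 1.7485.
Moduli of all roots: 4.0000, 1.4665, 1.7485.
All moduli strictly greater than 1? Yes.
Verdict: Stationary.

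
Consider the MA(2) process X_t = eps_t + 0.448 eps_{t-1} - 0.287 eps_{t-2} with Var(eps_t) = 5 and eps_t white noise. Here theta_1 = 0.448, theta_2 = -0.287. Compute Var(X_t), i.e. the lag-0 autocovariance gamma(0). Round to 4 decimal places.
\gamma(0) = 6.4154

For an MA(q) process X_t = eps_t + sum_i theta_i eps_{t-i} with
Var(eps_t) = sigma^2, the variance is
  gamma(0) = sigma^2 * (1 + sum_i theta_i^2).
  sum_i theta_i^2 = (0.448)^2 + (-0.287)^2 = 0.200704 + 0.082369 = 0.283073.
  gamma(0) = 5 * (1 + 0.283073) = 5 * 1.283073 = 6.415365, which rounds to 6.4154.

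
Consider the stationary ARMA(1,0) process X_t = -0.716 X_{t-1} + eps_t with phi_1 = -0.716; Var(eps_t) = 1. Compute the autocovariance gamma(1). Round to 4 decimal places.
\gamma(1) = -1.4692

Multiply the model equation by X_{t-k} and take expectations. With theta_0 = psi_0 = 1 and psi_j the MA(infinity) weights, this gives
  gamma(k) - sum_i phi_i gamma(k-i) = c_k,
  c_k = sigma^2 * sum_{j=k..q} theta_j psi_{j-k}   (c_k = 0 for k > q),
using gamma(-m) = gamma(m).
Pure AR (q = 0): c_0 = sigma^2 = 1, c_k = 0 for k >= 1.
Equations for k = 0 and k = 1 (AR order 1):
  gamma(0) = phi_1 gamma(1) + c_0
  gamma(1) = phi_1 gamma(0) + c_1
Substituting the second into the first: gamma(0) (1 - phi_1^2) = c_0 + phi_1 c_1, so
  gamma(0) = c_0 / (1 - phi_1^2) = 1 / (1 - (-0.716)^2) = 1 / 0.487344 = 2.051939.
  gamma(1) = phi_1 gamma(0) = (-0.716)(2.051939) = -1.469188.
Therefore gamma(1) = -1.4692 (to 4 decimal places).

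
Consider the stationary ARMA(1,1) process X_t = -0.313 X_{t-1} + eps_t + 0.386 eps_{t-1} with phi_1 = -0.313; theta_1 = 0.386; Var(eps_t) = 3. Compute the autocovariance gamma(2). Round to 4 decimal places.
\gamma(2) = -0.0668

Multiply the model equation by X_{t-k} and take expectations. With theta_0 = psi_0 = 1 and psi_j the MA(infinity) weights, this gives
  gamma(k) - sum_i phi_i gamma(k-i) = c_k,
  c_k = sigma^2 * sum_{j=k..q} theta_j psi_{j-k}   (c_k = 0 for k > q),
using gamma(-m) = gamma(m).
psi-weights needed (psi_j = theta_j + sum_i phi_i psi_{j-i}):
  psi_1 = theta_1 + phi_1 = 0.386 + (-0.313) = 0.073
Right-hand sides:
  c_0 = sigma^2 (1 + theta_1 psi_1) = 3 * (1 + (0.386)(0.073)) = 3 * 1.028178 = 3.084534
  c_1 = sigma^2 theta_1 = 3 * (0.386) = 1.158
  c_2 = 0
Equations for k = 0 and k = 1 (AR order 1):
  gamma(0) = phi_1 gamma(1) + c_0
  gamma(1) = phi_1 gamma(0) + c_1
Substituting the second into the first: gamma(0) (1 - phi_1^2) = c_0 + phi_1 c_1, so
  gamma(0) = (c_0 + phi_1 c_1) / (1 - phi_1^2) = (3.084534 + (-0.313)(1.158)) / (1 - (-0.313)^2) = 2.72208 / 0.902031 = 3.017723.
  gamma(1) = phi_1 gamma(0) + c_1 = (-0.313)(3.017723) + (1.158) = 0.213453.
For k = 2 (> q): gamma(2) = phi_1 gamma(1) = (-0.313)(0.213453) = -0.066811.
Therefore gamma(2) = -0.0668 (to 4 decimal places).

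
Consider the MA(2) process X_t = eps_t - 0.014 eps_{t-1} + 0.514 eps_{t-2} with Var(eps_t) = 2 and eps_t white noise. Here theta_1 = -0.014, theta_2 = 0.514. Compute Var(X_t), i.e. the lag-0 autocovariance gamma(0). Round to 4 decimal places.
\gamma(0) = 2.5288

For an MA(q) process X_t = eps_t + sum_i theta_i eps_{t-i} with
Var(eps_t) = sigma^2, the variance is
  gamma(0) = sigma^2 * (1 + sum_i theta_i^2).
  sum_i theta_i^2 = (-0.014)^2 + (0.514)^2 = 0.000196 + 0.264196 = 0.264392.
  gamma(0) = 2 * (1 + 0.264392) = 2 * 1.264392 = 2.528784, which rounds to 2.5288.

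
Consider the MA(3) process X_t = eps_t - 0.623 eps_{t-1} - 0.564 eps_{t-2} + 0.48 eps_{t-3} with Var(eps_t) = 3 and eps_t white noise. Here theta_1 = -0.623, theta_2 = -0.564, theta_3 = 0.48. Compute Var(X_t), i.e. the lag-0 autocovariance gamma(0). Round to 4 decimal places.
\gamma(0) = 5.8099

For an MA(q) process X_t = eps_t + sum_i theta_i eps_{t-i} with
Var(eps_t) = sigma^2, the variance is
  gamma(0) = sigma^2 * (1 + sum_i theta_i^2).
  sum_i theta_i^2 = (-0.623)^2 + (-0.564)^2 + (0.48)^2 = 0.388129 + 0.318096 + 0.2304 = 0.936625.
  gamma(0) = 3 * (1 + 0.936625) = 3 * 1.936625 = 5.809875, which rounds to 5.8099.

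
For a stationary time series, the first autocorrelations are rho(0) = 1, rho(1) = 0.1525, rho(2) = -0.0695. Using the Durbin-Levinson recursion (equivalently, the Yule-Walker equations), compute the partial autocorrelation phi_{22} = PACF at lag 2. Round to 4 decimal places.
\phi_{22} = -0.0950

The PACF at lag k is phi_{kk}, the last component of the solution
to the Yule-Walker system G_k phi = r_k where
  (G_k)_{ij} = rho(|i - j|), (r_k)_i = rho(i), i,j = 1..k.
Equivalently, Durbin-Levinson gives phi_{kk} iteratively:
  phi_{11} = rho(1)
  phi_{kk} = [rho(k) - sum_{j=1..k-1} phi_{k-1,j} rho(k-j)]
            / [1 - sum_{j=1..k-1} phi_{k-1,j} rho(j)],
  phi_{k,j} = phi_{k-1,j} - phi_{kk} phi_{k-1,k-j},  j = 1..k-1.
Step k = 1:
  phi_11 = rho(1) = 0.1525.
Step k = 2:
  phi_22 = [rho(2) - phi_11 rho(1)] / [1 - phi_11 rho(1)] = [-0.0695 - (0.1525)(0.1525)] / [1 - (0.1525)(0.1525)]
         = -0.09275625 / 0.97674375 = -0.095.
Therefore phi_{22} = -0.0950.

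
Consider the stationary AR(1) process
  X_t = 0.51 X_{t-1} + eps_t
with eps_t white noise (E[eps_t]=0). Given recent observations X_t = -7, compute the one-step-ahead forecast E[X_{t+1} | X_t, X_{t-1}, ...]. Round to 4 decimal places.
E[X_{t+1} \mid \mathcal F_t] = -3.5700

For an AR(p) model X_t = c + sum_i phi_i X_{t-i} + eps_t, the
one-step-ahead conditional mean is
  E[X_{t+1} | X_t, ...] = c + sum_i phi_i X_{t+1-i}.
Substitute known values:
  E[X_{t+1} | ...] = (0.51) * (-7)
                   = -3.5700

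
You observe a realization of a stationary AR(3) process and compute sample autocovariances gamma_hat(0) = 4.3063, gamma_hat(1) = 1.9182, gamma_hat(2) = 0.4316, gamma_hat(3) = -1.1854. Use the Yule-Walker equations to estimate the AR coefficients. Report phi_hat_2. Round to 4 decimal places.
\hat\phi_{2} = 0.0490

The Yule-Walker equations for an AR(p) process read, in matrix form,
  Gamma_p phi = r_p,   with   (Gamma_p)_{ij} = gamma(|i - j|),
                       (r_p)_i = gamma(i),   i,j = 1..p.
Substitute the sample gammas (Toeplitz matrix and right-hand side of size 3):
  Gamma_p = [[4.3063, 1.9182, 0.4316], [1.9182, 4.3063, 1.9182], [0.4316, 1.9182, 4.3063]]
  r_p     = [1.9182, 0.4316, -1.1854]
Written out (R1..R3):
  (R1) 4.3063 phi_1 + 1.9182 phi_2 + 0.4316 phi_3 = 1.9182
  (R2) 1.9182 phi_1 + 4.3063 phi_2 + 1.9182 phi_3 = 0.4316
  (R3) 0.4316 phi_1 + 1.9182 phi_2 + 4.3063 phi_3 = -1.1854
Gaussian elimination:
  R2 <- R2 - (1.9182/4.3063) R1 = R2 - (0.44544) R1:  3.451856 phi_2 + 1.725948 phi_3 = -0.422844
  R3 <- R3 - (0.4316/4.3063) R1 = R3 - (0.100225) R1:  1.725948 phi_2 + 4.263043 phi_3 = -1.377652
  R3 <- R3 - (1.725948/3.451856) R2 = R3 - (0.500006) R2:  3.400059 phi_3 = -1.166228
Back-substitution:
  phi_hat_3 = -1.166228 / 3.400059 = -0.343002
  phi_hat_2 = (-0.422844 - (1.725948)(-0.343002)) / 3.451856 = 0.049006
  phi_hat_1 = (1.9182 - (1.9182)(0.049006) - (0.4316)(-0.343002)) / 4.3063 = 0.457989
So phi_hat = [0.4580, 0.0490, -0.3430].
Therefore phi_hat_2 = 0.0490.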